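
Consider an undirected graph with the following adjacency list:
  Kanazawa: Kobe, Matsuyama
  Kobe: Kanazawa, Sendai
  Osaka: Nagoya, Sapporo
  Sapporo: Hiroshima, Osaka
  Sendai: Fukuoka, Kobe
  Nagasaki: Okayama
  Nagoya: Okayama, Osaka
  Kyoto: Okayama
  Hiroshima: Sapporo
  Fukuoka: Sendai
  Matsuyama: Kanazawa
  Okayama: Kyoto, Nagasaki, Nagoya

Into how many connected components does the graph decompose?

From Fukuoka: component {Fukuoka, Kanazawa, Kobe, Matsuyama, Sendai}.
From Hiroshima: component {Hiroshima, Kyoto, Nagasaki, Nagoya, Okayama, Osaka, Sapporo}.
That's 2 components.

2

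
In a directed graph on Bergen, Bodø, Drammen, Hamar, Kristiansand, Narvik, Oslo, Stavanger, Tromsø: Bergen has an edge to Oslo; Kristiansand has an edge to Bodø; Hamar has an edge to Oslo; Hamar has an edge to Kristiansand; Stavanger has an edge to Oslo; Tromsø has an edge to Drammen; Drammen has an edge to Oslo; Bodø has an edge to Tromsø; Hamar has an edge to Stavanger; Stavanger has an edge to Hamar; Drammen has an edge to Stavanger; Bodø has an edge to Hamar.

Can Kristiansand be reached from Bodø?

Explore from Bodø.
Distance 1: reach Hamar, Tromsø.
Distance 2: reach Drammen, Kristiansand, Oslo, Stavanger.
Found Kristiansand.

Yes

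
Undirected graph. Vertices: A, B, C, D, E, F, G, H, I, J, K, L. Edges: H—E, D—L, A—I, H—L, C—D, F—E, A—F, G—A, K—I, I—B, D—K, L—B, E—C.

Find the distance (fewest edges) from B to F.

3

Distance 0: B.
Distance 1: I, L.
Distance 2: A, D, H, K.
Distance 3: C, E, F, G — contains F.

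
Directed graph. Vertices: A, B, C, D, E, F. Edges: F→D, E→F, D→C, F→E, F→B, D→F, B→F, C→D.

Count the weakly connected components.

2

From A: component {A}.
From B: component {B, C, D, E, F}.
That's 2 components.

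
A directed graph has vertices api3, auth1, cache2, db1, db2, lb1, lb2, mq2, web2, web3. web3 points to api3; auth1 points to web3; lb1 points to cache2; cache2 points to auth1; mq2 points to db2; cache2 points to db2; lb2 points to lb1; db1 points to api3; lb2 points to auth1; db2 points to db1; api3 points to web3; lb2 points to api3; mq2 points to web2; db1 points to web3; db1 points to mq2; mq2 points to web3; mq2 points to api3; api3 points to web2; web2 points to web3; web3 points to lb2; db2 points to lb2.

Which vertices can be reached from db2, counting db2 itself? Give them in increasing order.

Start at db2.
Its neighbours: db1, lb2.
Then their neighbours: api3, auth1, lb1, mq2, web3.
Then next layer: cache2, web2.
Every vertex is now reached.

api3, auth1, cache2, db1, db2, lb1, lb2, mq2, web2, web3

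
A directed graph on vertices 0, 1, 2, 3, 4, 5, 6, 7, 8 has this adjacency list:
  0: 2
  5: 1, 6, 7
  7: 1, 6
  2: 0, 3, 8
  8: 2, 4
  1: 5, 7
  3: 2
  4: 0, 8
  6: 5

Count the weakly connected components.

From 0: component {0, 2, 3, 4, 8}.
From 1: component {1, 5, 6, 7}.
That's 2 components.

2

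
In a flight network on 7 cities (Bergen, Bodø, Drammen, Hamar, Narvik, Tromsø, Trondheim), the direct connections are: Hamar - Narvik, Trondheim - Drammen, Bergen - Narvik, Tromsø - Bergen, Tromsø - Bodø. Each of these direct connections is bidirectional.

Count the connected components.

2

From Bergen: component {Bergen, Bodø, Hamar, Narvik, Tromsø}.
From Drammen: component {Drammen, Trondheim}.
That's 2 components.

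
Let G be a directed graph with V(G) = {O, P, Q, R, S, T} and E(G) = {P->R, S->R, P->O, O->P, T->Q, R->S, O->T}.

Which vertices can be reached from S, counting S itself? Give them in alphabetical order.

R, S

Start at S.
Its neighbours: R.
Nothing further is reachable.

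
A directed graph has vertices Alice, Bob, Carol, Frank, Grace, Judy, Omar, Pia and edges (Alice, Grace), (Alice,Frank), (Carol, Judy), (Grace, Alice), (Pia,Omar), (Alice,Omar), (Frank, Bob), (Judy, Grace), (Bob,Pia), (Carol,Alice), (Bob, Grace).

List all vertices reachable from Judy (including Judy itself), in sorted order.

Alice, Bob, Frank, Grace, Judy, Omar, Pia

Start at Judy.
Its neighbours: Grace.
Then their neighbours: Alice.
Then next layer: Frank, Omar.
Then next layer: Bob.
Then next layer: Pia.
Nothing further is reachable.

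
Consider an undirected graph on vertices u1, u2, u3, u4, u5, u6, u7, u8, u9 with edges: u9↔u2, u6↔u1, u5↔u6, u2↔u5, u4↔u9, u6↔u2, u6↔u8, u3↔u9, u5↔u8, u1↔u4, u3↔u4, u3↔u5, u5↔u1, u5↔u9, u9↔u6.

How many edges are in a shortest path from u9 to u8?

2

Distance 0: u9.
Distance 1: u2, u3, u4, u5, u6.
Distance 2: u1, u8 — contains u8.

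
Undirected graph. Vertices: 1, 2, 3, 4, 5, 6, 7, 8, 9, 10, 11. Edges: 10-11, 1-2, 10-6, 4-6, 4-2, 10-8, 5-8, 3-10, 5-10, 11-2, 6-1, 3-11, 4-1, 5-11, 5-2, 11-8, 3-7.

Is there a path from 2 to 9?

Explore from 2.
Distance 1: reach 1, 4, 5, 11.
Distance 2: reach 3, 6, 8, 10.
Distance 3: reach 7.
The search is exhausted without reaching 9; it lies in a different component.

No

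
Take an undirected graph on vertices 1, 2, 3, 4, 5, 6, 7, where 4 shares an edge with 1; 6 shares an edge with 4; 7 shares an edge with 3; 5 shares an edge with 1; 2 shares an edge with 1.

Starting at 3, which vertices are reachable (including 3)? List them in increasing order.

3, 7

Start at 3.
Its neighbours: 7.
Nothing further is reachable.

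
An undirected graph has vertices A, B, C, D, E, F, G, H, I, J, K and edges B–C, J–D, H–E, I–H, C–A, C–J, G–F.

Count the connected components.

From A: component {A, B, C, D, J}.
From E: component {E, H, I}.
From F: component {F, G}.
From K: component {K}.
That's 4 components.

4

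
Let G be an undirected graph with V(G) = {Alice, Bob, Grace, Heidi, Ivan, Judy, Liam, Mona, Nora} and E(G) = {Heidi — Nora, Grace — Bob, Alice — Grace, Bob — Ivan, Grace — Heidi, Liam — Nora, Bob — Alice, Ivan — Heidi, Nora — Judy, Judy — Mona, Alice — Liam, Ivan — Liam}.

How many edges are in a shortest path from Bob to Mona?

Distance 0: Bob.
Distance 1: Alice, Grace, Ivan.
Distance 2: Heidi, Liam.
Distance 3: Nora.
Distance 4: Judy.
Distance 5: Mona — contains Mona.

5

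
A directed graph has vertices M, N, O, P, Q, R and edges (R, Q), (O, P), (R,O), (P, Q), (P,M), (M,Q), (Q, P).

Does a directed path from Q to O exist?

Explore from Q.
Distance 1: reach P.
Distance 2: reach M.
The search from Q is exhausted; no directed path reaches O.

No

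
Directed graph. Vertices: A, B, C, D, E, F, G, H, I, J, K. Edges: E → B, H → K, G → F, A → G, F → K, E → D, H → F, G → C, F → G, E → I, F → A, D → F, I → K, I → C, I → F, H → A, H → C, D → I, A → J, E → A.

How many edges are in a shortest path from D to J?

3

Distance 0: D.
Distance 1: F, I.
Distance 2: A, C, G, K.
Distance 3: J — contains J.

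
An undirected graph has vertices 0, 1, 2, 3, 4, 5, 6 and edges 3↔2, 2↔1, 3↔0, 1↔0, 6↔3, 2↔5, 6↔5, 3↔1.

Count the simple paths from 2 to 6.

4

2–1–0–3–6
2–1–3–6
2–3–6
2–5–6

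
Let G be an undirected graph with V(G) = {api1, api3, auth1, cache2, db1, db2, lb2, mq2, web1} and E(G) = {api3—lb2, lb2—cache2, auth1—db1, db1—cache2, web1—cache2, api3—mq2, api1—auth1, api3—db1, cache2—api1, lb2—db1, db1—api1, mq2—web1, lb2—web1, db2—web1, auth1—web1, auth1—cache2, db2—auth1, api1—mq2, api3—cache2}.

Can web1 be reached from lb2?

Yes

Explore from lb2.
Distance 1: reach api3, cache2, db1, web1.
Found web1.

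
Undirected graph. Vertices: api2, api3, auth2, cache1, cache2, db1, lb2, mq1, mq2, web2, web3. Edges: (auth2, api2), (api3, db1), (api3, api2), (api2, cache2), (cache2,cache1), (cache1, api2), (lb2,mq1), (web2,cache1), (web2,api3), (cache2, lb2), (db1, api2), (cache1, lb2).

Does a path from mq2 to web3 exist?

mq2 has no edges, so nothing is reachable from it.

No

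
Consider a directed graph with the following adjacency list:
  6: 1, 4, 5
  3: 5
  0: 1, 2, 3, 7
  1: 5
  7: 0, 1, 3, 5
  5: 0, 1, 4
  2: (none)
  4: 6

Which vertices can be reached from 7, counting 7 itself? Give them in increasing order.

Start at 7.
Its neighbours: 0, 1, 3, 5.
Then their neighbours: 2, 4.
Then next layer: 6.
Every vertex is now reached.

0, 1, 2, 3, 4, 5, 6, 7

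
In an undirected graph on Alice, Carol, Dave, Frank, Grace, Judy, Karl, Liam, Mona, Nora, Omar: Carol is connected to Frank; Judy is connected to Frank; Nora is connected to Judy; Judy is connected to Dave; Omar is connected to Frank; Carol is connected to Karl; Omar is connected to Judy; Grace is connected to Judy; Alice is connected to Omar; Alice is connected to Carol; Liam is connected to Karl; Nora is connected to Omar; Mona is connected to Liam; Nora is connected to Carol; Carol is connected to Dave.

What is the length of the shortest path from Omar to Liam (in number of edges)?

4

Distance 0: Omar.
Distance 1: Alice, Frank, Judy, Nora.
Distance 2: Carol, Dave, Grace.
Distance 3: Karl.
Distance 4: Liam — contains Liam.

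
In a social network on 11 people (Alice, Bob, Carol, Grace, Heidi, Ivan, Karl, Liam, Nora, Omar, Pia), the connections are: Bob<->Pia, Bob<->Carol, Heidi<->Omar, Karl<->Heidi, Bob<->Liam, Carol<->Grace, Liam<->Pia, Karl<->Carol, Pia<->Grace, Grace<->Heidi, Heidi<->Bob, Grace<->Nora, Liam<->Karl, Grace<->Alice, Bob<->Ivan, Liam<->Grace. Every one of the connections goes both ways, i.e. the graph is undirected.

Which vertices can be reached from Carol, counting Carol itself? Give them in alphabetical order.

Start at Carol.
Its neighbours: Bob, Grace, Karl.
Then their neighbours: Alice, Heidi, Ivan, Liam, Nora, Pia.
Then next layer: Omar.
Every vertex is now reached.

Alice, Bob, Carol, Grace, Heidi, Ivan, Karl, Liam, Nora, Omar, Pia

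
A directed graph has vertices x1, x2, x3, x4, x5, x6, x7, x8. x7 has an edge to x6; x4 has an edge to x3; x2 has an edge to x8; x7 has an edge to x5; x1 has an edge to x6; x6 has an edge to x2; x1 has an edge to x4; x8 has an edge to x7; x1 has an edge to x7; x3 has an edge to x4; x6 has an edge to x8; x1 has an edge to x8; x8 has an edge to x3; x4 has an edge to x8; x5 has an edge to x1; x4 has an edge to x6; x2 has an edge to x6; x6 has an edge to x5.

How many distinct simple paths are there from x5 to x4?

x5→x1→x4
x5→x1→x6→x2→x8→x3→x4
x5→x1→x6→x8→x3→x4
x5→x1→x7→x6→x2→x8→x3→x4
x5→x1→x7→x6→x8→x3→x4
x5→x1→x8→x3→x4

6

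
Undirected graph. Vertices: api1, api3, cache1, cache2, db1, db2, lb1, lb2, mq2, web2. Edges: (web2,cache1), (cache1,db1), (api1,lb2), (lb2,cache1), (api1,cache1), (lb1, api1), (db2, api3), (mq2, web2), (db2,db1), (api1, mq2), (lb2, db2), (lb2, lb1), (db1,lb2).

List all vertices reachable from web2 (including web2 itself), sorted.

Start at web2.
Its neighbours: cache1, mq2.
Then their neighbours: api1, db1, lb2.
Then next layer: db2, lb1.
Then next layer: api3.
Nothing further is reachable.

api1, api3, cache1, db1, db2, lb1, lb2, mq2, web2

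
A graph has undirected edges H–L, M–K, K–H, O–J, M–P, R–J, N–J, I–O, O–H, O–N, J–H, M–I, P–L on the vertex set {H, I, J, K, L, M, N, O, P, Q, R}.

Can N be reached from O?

Yes

Explore from O.
Distance 1: reach H, I, J, N.
Found N.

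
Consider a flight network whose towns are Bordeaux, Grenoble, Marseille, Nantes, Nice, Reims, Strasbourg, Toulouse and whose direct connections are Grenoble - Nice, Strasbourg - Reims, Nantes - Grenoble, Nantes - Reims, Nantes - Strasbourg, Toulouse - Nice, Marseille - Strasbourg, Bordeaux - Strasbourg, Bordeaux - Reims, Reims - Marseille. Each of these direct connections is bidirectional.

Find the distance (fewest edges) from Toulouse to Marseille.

5

Distance 0: Toulouse.
Distance 1: Nice.
Distance 2: Grenoble.
Distance 3: Nantes.
Distance 4: Reims, Strasbourg.
Distance 5: Bordeaux, Marseille — contains Marseille.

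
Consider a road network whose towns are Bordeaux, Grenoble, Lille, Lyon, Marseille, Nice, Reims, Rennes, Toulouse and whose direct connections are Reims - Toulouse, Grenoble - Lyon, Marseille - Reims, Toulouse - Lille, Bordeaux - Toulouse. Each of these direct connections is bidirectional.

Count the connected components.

From Bordeaux: component {Bordeaux, Lille, Marseille, Reims, Toulouse}.
From Grenoble: component {Grenoble, Lyon}.
From Nice: component {Nice}.
From Rennes: component {Rennes}.
That's 4 components.

4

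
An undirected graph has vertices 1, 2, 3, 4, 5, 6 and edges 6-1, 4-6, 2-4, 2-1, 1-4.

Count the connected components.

From 1: component {1, 2, 4, 6}.
From 3: component {3}.
From 5: component {5}.
That's 3 components.

3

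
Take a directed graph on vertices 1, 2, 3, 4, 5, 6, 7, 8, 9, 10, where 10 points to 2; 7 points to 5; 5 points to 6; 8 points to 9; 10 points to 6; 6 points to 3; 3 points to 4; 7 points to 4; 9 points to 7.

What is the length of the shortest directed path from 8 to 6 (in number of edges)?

4

Distance 0: 8.
Distance 1: 9.
Distance 2: 7.
Distance 3: 4, 5.
Distance 4: 6 — contains 6.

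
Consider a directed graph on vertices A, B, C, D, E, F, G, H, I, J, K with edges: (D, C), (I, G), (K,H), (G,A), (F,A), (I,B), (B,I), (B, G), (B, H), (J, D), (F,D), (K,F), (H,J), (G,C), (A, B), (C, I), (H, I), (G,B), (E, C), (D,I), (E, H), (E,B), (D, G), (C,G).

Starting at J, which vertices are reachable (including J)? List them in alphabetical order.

Start at J.
Its neighbours: D.
Then their neighbours: C, G, I.
Then next layer: A, B.
Then next layer: H.
Nothing further is reachable.

A, B, C, D, G, H, I, J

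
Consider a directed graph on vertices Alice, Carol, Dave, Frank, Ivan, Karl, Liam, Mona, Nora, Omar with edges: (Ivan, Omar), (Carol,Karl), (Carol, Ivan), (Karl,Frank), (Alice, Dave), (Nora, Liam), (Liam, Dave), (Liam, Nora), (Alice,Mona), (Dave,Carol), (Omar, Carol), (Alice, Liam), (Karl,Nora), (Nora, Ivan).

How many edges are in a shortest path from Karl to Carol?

4

Distance 0: Karl.
Distance 1: Frank, Nora.
Distance 2: Ivan, Liam.
Distance 3: Dave, Omar.
Distance 4: Carol — contains Carol.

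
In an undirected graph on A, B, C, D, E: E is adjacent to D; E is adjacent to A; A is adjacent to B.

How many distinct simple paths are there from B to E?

1

B–A–E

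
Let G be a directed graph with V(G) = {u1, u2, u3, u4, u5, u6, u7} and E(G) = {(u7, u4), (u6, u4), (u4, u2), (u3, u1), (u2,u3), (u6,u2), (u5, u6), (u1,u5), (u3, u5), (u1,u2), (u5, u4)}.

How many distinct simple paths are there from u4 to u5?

u4→u2→u3→u1→u5
u4→u2→u3→u5

2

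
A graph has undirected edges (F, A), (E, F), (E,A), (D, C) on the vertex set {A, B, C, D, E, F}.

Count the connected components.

3

From A: component {A, E, F}.
From B: component {B}.
From C: component {C, D}.
That's 3 components.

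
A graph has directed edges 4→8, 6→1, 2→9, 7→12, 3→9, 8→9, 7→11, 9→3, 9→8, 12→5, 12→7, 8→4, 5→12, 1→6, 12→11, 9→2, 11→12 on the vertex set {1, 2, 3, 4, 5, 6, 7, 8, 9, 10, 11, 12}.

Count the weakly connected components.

From 1: component {1, 6}.
From 2: component {2, 3, 4, 8, 9}.
From 5: component {5, 7, 11, 12}.
From 10: component {10}.
That's 4 components.

4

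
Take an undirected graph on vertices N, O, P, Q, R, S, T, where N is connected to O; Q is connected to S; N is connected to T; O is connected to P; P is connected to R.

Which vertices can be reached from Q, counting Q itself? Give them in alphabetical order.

Start at Q.
Its neighbours: S.
Nothing further is reachable.

Q, S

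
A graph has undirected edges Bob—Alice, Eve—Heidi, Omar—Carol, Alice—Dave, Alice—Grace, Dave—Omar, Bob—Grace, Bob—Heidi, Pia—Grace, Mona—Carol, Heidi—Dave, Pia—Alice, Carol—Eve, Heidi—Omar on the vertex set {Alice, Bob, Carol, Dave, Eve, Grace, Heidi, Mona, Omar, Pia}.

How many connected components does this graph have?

From Alice: component {Alice, Bob, Carol, Dave, Eve, Grace, Heidi, Mona, Omar, Pia}.
That's 1 component.

1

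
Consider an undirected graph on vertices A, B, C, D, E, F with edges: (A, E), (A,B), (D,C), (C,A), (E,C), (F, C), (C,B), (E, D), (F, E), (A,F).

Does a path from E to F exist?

Yes

Explore from E.
Distance 1: reach A, C, D, F.
Found F.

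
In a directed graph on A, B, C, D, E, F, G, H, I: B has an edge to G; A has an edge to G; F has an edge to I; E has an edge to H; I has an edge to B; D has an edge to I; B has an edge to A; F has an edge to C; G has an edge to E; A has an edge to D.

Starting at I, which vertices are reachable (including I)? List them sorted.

A, B, D, E, G, H, I

Start at I.
Its neighbours: B.
Then their neighbours: A, G.
Then next layer: D, E.
Then next layer: H.
Nothing further is reachable.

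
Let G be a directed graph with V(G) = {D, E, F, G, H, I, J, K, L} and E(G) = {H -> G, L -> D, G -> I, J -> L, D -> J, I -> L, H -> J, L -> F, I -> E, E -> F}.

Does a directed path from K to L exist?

No

K has no outgoing edges, so nothing is reachable from it.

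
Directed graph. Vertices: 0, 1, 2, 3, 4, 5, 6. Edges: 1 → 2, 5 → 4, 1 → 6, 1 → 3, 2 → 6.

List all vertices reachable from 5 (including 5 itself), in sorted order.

4, 5

Start at 5.
Its neighbours: 4.
Nothing further is reachable.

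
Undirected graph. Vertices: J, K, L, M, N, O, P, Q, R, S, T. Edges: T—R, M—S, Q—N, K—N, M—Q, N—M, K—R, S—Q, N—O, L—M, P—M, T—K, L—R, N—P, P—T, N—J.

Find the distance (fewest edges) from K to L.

Distance 0: K.
Distance 1: N, R, T.
Distance 2: J, L, M, O, P, Q — contains L.

2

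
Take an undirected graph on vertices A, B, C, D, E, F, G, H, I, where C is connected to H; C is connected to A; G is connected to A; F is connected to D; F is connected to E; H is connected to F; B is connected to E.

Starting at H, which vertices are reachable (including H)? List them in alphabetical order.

Start at H.
Its neighbours: C, F.
Then their neighbours: A, D, E.
Then next layer: B, G.
Nothing further is reachable.

A, B, C, D, E, F, G, H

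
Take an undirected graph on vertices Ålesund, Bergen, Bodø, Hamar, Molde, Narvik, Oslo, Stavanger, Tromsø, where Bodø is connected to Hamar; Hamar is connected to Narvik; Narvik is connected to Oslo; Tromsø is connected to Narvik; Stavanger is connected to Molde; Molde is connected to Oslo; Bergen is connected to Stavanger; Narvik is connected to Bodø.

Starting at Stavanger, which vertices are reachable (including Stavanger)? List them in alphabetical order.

Start at Stavanger.
Its neighbours: Bergen, Molde.
Then their neighbours: Oslo.
Then next layer: Narvik.
Then next layer: Bodø, Hamar, Tromsø.
Nothing further is reachable.

Bergen, Bodø, Hamar, Molde, Narvik, Oslo, Stavanger, Tromsø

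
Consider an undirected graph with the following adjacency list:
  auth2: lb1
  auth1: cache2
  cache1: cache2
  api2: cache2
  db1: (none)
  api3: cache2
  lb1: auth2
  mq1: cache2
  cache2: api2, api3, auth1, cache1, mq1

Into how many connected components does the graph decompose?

From api2: component {api2, api3, auth1, cache1, cache2, mq1}.
From auth2: component {auth2, lb1}.
From db1: component {db1}.
That's 3 components.

3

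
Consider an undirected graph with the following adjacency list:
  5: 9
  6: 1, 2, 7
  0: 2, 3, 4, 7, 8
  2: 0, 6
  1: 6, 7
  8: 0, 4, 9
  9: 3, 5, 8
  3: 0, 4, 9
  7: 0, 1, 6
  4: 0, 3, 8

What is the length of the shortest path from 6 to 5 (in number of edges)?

5

Distance 0: 6.
Distance 1: 1, 2, 7.
Distance 2: 0.
Distance 3: 3, 4, 8.
Distance 4: 9.
Distance 5: 5 — contains 5.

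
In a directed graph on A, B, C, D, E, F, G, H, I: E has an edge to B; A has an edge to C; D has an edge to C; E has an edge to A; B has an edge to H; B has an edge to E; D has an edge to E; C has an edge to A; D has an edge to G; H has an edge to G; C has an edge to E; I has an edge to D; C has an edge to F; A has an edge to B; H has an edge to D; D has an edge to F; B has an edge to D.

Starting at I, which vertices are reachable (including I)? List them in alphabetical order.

Start at I.
Its neighbours: D.
Then their neighbours: C, E, F, G.
Then next layer: A, B.
Then next layer: H.
Every vertex is now reached.

A, B, C, D, E, F, G, H, I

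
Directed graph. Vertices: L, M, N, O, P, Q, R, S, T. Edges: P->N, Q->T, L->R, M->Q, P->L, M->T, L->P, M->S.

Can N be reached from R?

R has no outgoing edges, so nothing is reachable from it.

No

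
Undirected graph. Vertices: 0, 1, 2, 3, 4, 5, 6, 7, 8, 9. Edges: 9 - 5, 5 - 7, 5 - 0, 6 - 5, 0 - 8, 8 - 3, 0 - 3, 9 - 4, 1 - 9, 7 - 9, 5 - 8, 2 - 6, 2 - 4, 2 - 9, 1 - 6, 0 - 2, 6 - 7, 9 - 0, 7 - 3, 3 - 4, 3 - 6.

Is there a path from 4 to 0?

Yes

Explore from 4.
Distance 1: reach 2, 3, 9.
Distance 2: reach 0, 1, 5, 6, 7, 8.
Found 0.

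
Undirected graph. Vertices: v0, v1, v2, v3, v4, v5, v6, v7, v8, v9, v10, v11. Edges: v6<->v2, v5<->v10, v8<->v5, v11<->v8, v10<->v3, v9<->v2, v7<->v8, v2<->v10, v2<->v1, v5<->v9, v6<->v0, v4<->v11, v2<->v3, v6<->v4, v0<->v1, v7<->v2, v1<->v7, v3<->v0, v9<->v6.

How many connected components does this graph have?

From v0: component {v0, v1, v2, v3, v4, v5, v6, v7, v8, v9, v10, v11}.
That's 1 component.

1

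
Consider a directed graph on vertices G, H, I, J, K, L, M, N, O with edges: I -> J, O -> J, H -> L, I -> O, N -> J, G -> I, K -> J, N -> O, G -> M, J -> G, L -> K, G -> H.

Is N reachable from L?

No

Explore from L.
Distance 1: reach K.
Distance 2: reach J.
Distance 3: reach G.
Distance 4: reach H, I, M.
Distance 5: reach O.
The search from L is exhausted; no directed path reaches N.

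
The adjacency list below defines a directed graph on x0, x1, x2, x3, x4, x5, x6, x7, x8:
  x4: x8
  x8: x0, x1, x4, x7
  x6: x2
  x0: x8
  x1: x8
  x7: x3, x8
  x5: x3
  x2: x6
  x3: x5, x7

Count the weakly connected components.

From x0: component {x0, x1, x3, x4, x5, x7, x8}.
From x2: component {x2, x6}.
That's 2 components.

2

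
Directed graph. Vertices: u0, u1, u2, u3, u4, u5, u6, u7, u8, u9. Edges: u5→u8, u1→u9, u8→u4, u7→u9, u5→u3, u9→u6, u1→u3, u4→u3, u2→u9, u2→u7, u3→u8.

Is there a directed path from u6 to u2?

No

u6 has no outgoing edges, so nothing is reachable from it.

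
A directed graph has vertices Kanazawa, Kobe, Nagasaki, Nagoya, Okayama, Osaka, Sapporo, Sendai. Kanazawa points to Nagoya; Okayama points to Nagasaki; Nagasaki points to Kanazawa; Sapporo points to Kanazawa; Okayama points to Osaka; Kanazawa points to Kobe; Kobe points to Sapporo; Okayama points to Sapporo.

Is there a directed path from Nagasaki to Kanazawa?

Yes

Explore from Nagasaki.
Distance 1: reach Kanazawa.
Found Kanazawa.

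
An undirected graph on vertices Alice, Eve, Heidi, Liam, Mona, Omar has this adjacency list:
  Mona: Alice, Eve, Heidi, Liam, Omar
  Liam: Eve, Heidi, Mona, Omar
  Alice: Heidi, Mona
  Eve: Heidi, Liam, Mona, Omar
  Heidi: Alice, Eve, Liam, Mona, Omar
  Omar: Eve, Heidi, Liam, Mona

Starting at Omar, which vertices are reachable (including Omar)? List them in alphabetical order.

Start at Omar.
Its neighbours: Eve, Heidi, Liam, Mona.
Then their neighbours: Alice.
Every vertex is now reached.

Alice, Eve, Heidi, Liam, Mona, Omar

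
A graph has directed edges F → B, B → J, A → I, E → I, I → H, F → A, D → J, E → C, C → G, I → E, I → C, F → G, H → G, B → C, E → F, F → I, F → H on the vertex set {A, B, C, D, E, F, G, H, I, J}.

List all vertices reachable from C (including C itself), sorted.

Start at C.
Its neighbours: G.
Nothing further is reachable.

C, G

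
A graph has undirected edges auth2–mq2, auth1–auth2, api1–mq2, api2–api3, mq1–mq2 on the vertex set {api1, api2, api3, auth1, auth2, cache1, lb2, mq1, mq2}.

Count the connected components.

From api1: component {api1, auth1, auth2, mq1, mq2}.
From api2: component {api2, api3}.
From cache1: component {cache1}.
From lb2: component {lb2}.
That's 4 components.

4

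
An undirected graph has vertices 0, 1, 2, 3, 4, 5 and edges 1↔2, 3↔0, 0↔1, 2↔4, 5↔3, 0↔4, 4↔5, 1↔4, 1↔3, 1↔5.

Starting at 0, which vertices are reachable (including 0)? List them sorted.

0, 1, 2, 3, 4, 5

Start at 0.
Its neighbours: 1, 3, 4.
Then their neighbours: 2, 5.
Every vertex is now reached.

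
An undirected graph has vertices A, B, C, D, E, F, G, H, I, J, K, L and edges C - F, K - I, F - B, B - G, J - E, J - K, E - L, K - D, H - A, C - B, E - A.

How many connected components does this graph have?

From A: component {A, D, E, H, I, J, K, L}.
From B: component {B, C, F, G}.
That's 2 components.

2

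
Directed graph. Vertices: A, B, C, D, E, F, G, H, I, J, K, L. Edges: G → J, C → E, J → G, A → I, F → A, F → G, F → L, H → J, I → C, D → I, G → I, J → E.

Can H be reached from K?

No

K has no outgoing edges, so nothing is reachable from it.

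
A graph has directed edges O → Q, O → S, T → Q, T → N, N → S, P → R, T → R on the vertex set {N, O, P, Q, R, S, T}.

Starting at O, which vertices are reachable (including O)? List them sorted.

O, Q, S

Start at O.
Its neighbours: Q, S.
Nothing further is reachable.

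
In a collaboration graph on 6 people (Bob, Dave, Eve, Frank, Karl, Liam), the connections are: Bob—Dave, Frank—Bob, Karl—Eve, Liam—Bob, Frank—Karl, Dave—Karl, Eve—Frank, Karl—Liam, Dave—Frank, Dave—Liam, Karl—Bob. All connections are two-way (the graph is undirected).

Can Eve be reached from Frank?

Yes

Explore from Frank.
Distance 1: reach Bob, Dave, Eve, Karl.
Found Eve.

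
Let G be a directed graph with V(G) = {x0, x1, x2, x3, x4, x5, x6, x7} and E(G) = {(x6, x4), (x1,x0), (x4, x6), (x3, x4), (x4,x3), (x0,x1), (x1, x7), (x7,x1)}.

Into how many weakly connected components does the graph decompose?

4

From x0: component {x0, x1, x7}.
From x2: component {x2}.
From x3: component {x3, x4, x6}.
From x5: component {x5}.
That's 4 components.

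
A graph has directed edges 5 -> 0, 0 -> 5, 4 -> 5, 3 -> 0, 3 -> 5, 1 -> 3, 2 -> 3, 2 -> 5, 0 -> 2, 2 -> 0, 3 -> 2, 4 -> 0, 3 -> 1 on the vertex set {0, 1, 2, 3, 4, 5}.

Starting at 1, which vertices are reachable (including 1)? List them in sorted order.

0, 1, 2, 3, 5

Start at 1.
Its neighbours: 3.
Then their neighbours: 0, 2, 5.
Nothing further is reachable.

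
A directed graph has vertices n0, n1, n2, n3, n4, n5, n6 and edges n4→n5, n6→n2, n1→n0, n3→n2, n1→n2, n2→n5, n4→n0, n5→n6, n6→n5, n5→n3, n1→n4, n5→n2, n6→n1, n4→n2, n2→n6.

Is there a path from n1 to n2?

Explore from n1.
Distance 1: reach n0, n2, n4.
Found n2.

Yes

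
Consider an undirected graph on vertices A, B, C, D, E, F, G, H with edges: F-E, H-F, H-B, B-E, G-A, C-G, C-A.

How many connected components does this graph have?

From A: component {A, C, G}.
From B: component {B, E, F, H}.
From D: component {D}.
That's 3 components.

3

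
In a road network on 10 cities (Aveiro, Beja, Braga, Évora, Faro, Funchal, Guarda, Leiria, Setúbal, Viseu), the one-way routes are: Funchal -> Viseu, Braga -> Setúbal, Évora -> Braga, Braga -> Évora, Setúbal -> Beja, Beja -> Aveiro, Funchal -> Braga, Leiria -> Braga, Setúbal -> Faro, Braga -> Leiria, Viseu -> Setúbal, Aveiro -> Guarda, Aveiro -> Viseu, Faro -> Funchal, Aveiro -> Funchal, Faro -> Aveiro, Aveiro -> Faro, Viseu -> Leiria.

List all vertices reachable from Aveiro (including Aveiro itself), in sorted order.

Aveiro, Beja, Braga, Évora, Faro, Funchal, Guarda, Leiria, Setúbal, Viseu

Start at Aveiro.
Its neighbours: Faro, Funchal, Guarda, Viseu.
Then their neighbours: Braga, Leiria, Setúbal.
Then next layer: Beja, Évora.
Every vertex is now reached.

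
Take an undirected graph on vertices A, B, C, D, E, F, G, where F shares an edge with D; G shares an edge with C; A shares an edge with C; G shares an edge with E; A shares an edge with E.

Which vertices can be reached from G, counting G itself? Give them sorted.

A, C, E, G

Start at G.
Its neighbours: C, E.
Then their neighbours: A.
Nothing further is reachable.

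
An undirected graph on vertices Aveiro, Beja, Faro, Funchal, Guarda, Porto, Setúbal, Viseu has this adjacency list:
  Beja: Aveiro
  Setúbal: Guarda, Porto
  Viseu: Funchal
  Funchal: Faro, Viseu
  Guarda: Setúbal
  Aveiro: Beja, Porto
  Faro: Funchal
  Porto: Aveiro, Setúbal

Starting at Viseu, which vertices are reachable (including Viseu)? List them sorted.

Faro, Funchal, Viseu

Start at Viseu.
Its neighbours: Funchal.
Then their neighbours: Faro.
Nothing further is reachable.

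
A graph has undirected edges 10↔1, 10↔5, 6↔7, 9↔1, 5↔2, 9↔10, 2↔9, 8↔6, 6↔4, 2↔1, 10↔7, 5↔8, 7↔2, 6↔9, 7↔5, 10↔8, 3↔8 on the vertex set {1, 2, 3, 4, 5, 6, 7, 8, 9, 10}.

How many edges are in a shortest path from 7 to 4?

Distance 0: 7.
Distance 1: 2, 5, 6, 10.
Distance 2: 1, 4, 8, 9 — contains 4.

2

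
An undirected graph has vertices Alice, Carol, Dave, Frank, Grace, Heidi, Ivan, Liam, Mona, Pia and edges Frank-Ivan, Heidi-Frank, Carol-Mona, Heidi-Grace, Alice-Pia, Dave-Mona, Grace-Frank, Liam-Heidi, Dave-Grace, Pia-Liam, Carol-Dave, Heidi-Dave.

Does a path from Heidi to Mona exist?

Yes

Explore from Heidi.
Distance 1: reach Dave, Frank, Grace, Liam.
Distance 2: reach Carol, Ivan, Mona, Pia.
Found Mona.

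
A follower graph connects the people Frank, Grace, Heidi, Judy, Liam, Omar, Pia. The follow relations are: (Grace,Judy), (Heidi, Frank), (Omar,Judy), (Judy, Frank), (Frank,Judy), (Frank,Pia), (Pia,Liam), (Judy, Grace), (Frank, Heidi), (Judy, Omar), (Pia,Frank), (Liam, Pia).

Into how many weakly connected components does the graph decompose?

From Frank: component {Frank, Grace, Heidi, Judy, Liam, Omar, Pia}.
That's 1 component.

1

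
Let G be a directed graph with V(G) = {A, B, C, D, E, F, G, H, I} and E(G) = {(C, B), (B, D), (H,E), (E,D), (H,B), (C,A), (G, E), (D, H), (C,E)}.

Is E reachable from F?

No

F has no outgoing edges, so nothing is reachable from it.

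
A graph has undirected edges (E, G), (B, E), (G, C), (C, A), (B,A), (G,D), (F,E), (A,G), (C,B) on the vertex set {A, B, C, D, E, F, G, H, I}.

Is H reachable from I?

I has no edges, so nothing is reachable from it.

No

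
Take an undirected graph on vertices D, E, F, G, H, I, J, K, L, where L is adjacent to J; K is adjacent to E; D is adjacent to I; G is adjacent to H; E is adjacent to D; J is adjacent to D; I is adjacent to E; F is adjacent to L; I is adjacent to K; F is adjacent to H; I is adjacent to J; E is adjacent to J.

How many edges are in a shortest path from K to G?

6

Distance 0: K.
Distance 1: E, I.
Distance 2: D, J.
Distance 3: L.
Distance 4: F.
Distance 5: H.
Distance 6: G — contains G.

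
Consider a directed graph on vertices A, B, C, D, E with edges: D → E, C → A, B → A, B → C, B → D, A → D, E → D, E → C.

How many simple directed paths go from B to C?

B→A→D→E→C
B→C
B→D→E→C

3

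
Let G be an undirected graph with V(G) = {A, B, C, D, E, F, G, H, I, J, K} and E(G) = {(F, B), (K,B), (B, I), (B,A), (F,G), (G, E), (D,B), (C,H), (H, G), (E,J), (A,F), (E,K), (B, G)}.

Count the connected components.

From A: component {A, B, C, D, E, F, G, H, I, J, K}.
That's 1 component.

1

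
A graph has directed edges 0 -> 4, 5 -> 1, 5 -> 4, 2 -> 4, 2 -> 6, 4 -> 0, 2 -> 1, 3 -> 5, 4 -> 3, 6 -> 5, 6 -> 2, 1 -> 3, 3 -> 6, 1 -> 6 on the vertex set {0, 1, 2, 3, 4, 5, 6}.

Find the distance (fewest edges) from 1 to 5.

Distance 0: 1.
Distance 1: 3, 6.
Distance 2: 2, 5 — contains 5.

2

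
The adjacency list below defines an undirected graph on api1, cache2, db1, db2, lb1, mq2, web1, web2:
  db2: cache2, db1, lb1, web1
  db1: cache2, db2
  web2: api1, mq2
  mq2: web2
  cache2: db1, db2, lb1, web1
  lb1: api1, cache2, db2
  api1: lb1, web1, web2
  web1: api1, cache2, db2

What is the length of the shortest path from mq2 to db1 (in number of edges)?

Distance 0: mq2.
Distance 1: web2.
Distance 2: api1.
Distance 3: lb1, web1.
Distance 4: cache2, db2.
Distance 5: db1 — contains db1.

5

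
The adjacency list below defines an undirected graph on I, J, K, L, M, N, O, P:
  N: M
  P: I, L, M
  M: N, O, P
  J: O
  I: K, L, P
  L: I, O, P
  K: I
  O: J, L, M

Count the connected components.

1

From I: component {I, J, K, L, M, N, O, P}.
That's 1 component.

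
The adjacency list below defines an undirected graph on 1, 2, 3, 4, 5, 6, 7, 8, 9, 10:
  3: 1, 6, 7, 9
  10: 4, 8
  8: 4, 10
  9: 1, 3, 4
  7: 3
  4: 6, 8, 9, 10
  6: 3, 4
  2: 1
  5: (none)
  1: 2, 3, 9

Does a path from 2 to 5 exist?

Explore from 2.
Distance 1: reach 1.
Distance 2: reach 3, 9.
Distance 3: reach 4, 6, 7.
Distance 4: reach 8, 10.
The search is exhausted without reaching 5; it lies in a different component.

No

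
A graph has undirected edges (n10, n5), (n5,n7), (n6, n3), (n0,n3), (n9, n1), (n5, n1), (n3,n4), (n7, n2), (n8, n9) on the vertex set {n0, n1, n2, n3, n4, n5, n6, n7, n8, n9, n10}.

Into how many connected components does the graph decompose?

2

From n0: component {n0, n3, n4, n6}.
From n1: component {n1, n2, n5, n7, n8, n9, n10}.
That's 2 components.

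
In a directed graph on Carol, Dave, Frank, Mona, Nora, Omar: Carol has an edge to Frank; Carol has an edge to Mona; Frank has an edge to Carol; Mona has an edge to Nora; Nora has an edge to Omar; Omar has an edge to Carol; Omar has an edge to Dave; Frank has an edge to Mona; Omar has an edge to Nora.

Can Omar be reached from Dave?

No

Dave has no outgoing edges, so nothing is reachable from it.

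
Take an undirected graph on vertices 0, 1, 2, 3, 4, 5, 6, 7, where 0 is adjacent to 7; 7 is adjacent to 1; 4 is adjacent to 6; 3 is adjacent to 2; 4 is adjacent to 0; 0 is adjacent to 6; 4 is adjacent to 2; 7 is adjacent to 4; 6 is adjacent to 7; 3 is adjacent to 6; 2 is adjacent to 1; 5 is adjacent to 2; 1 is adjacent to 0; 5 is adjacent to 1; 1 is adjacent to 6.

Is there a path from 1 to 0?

Yes

Explore from 1.
Distance 1: reach 0, 2, 5, 6, 7.
Found 0.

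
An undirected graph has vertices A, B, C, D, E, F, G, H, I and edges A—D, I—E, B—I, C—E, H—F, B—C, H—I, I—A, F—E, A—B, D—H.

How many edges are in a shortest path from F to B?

Distance 0: F.
Distance 1: E, H.
Distance 2: C, D, I.
Distance 3: A, B — contains B.

3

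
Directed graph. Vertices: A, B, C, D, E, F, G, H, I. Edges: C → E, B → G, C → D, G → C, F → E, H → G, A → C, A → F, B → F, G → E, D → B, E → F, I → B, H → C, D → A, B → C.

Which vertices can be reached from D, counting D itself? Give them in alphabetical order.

A, B, C, D, E, F, G

Start at D.
Its neighbours: A, B.
Then their neighbours: C, F, G.
Then next layer: E.
Nothing further is reachable.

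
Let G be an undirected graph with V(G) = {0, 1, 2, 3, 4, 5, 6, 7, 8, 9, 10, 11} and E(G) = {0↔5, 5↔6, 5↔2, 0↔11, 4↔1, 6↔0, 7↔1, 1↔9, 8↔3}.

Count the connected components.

From 0: component {0, 2, 5, 6, 11}.
From 1: component {1, 4, 7, 9}.
From 3: component {3, 8}.
From 10: component {10}.
That's 4 components.

4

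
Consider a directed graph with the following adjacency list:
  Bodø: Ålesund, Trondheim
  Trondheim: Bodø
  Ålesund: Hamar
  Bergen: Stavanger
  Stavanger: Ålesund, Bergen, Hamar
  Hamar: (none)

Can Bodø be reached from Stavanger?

No

Explore from Stavanger.
Distance 1: reach Ålesund, Bergen, Hamar.
The search from Stavanger is exhausted; no directed path reaches Bodø.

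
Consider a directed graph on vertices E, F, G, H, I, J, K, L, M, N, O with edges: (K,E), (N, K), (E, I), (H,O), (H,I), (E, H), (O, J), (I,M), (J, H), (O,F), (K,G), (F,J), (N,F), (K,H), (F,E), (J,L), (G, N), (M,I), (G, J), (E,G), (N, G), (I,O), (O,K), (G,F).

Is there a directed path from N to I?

Explore from N.
Distance 1: reach F, G, K.
Distance 2: reach E, H, J.
Distance 3: reach I, L, O.
Found I.

Yes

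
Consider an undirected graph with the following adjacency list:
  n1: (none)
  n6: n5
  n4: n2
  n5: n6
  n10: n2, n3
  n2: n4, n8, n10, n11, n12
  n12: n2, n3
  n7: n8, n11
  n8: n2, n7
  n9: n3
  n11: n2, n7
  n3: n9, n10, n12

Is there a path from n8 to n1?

No

Explore from n8.
Distance 1: reach n2, n7.
Distance 2: reach n4, n10, n11, n12.
Distance 3: reach n3.
Distance 4: reach n9.
The search is exhausted without reaching n1; it lies in a different component.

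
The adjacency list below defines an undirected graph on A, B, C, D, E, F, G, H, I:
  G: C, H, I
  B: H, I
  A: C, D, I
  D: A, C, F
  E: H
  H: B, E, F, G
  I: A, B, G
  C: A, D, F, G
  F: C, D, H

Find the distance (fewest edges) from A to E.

4

Distance 0: A.
Distance 1: C, D, I.
Distance 2: B, F, G.
Distance 3: H.
Distance 4: E — contains E.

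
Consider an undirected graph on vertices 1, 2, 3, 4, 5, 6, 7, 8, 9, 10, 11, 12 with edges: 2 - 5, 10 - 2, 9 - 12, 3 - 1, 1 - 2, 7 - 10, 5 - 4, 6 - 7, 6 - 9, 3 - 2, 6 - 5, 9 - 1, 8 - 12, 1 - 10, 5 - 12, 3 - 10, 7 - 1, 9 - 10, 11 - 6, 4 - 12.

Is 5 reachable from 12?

Explore from 12.
Distance 1: reach 4, 5, 8, 9.
Found 5.

Yes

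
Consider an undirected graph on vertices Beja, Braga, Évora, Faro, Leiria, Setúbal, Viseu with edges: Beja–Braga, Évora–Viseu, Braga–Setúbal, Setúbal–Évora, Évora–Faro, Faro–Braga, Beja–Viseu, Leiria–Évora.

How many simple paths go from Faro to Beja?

Faro–Braga–Beja
Faro–Braga–Setúbal–Évora–Viseu–Beja
Faro–Évora–Setúbal–Braga–Beja
Faro–Évora–Viseu–Beja

4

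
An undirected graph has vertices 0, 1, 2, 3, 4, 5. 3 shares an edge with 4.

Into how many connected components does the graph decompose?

5

From 0: component {0}.
From 1: component {1}.
From 2: component {2}.
From 3: component {3, 4}.
From 5: component {5}.
That's 5 components.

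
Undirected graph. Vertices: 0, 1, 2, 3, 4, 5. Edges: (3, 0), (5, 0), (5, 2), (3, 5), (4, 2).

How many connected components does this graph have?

2

From 0: component {0, 2, 3, 4, 5}.
From 1: component {1}.
That's 2 components.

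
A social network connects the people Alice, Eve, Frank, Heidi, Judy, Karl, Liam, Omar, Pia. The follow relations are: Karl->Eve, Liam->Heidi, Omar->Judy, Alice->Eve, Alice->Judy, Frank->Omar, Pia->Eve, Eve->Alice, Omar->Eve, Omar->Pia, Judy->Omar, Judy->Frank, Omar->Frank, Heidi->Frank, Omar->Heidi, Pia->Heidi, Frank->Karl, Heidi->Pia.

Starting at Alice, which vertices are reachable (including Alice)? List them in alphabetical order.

Start at Alice.
Its neighbours: Eve, Judy.
Then their neighbours: Frank, Omar.
Then next layer: Heidi, Karl, Pia.
Nothing further is reachable.

Alice, Eve, Frank, Heidi, Judy, Karl, Omar, Pia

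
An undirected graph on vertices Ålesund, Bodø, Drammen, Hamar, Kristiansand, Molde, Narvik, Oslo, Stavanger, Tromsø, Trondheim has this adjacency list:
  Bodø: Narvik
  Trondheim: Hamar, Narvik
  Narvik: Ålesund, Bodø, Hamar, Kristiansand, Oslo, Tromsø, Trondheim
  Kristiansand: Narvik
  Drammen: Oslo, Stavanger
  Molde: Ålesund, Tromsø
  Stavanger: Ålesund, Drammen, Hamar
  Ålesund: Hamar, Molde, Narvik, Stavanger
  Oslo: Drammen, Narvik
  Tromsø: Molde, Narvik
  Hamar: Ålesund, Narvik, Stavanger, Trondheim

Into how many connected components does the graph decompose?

1

From Ålesund: component {Ålesund, Bodø, Drammen, Hamar, Kristiansand, Molde, Narvik, Oslo, Stavanger, Tromsø, Trondheim}.
That's 1 component.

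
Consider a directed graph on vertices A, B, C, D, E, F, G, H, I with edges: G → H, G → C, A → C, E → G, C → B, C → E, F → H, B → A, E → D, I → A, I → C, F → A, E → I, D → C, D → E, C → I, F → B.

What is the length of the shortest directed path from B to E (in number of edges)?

3

Distance 0: B.
Distance 1: A.
Distance 2: C.
Distance 3: E, I — contains E.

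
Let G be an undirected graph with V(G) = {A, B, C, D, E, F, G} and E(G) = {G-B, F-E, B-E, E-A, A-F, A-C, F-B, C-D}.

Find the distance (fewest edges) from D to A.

Distance 0: D.
Distance 1: C.
Distance 2: A — contains A.

2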